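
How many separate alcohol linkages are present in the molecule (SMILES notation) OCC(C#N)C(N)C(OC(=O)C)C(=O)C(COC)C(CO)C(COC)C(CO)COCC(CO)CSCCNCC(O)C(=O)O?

5

Taking each segment in turn:
  HOCH2: HO– on an sp³ carbon → alcohol.
  CH(CN): pendant –C≡N: nitrile.
  CH(NH2): –NH2 on an sp³ carbon with no adjacent C=O → amine.
  CH(OCOCH3): pendant –OC(=O)CH3: an acyloxy group → ester.
  CO: –C(=O)– with carbon on both sides → ketone.
  CH(CH2OCH3): pendant –CH2OCH3: C–O–C linkage → ether.
  CH(CH2OH): pendant –CH2OH on an sp³ backbone C → alcohol.
  CH(CH2OCH3): pendant –CH2OCH3: C–O–C linkage → ether.
  CH(CH2OH): pendant –CH2OH on an sp³ backbone C → alcohol.
  CH2OCH2: C–O–C with sp³ carbons on both sides and no adjacent C=O → ether.
  CH(CH2OH): pendant –CH2OH on an sp³ backbone C → alcohol.
  CH2SCH2: C–S–C linkage → sulfide (thioether).
  CH2NHCH2: C–N–C with sp³ carbons and no adjacent C=O → amine (secondary).
  CH(OH): –OH on an sp³ carbon → alcohol (secondary).
  COOH: –COOH: carbonyl C bonded to –OH and C → carboxylic acid (the –OH is not a separate alcohol).
Alcohol appears at: HOCH2, CH(CH2OH), CH(CH2OH), CH(CH2OH), CH(OH) → 5.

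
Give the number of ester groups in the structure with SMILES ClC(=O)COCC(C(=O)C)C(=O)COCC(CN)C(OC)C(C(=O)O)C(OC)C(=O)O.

0

–C(=O)Cl: carbonyl C bonded to C and to a halogen → acyl halide (not alkyl halide).
C–O–C with sp³ carbons on both sides and no adjacent C=O → ether.
pendant –COCH3: carbonyl C bonded to two carbons → ketone.
–C(=O)– with carbon on both sides → ketone.
C–O–C with sp³ carbons on both sides and no adjacent C=O → ether.
pendant –CH2NH2: N on sp³ C, no adjacent C=O → amine.
pendant –OCH3: C–O–C with sp³ C, no adjacent C=O → ether.
pendant –COOH: carbonyl C bonded to C and –OH → carboxylic acid.
pendant –OCH3: C–O–C with sp³ C, no adjacent C=O → ether.
–COOH: carbonyl C bonded to –OH and C → carboxylic acid (the –OH is not a separate alcohol).
No segment is a ester: CH2OCH2 is ether, not ester; CH(COCH3) is ketone, not ester; CO is ketone, not ester. → 0.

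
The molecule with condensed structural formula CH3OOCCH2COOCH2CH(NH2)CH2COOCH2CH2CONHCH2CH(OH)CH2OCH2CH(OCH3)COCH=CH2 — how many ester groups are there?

3

CH3O–C(=O)–: carbonyl C bonded to C and to –OCH3 → ester (not ketone + ether).
–C(=O)–O–C with C on the carbonyl side → ester.
–NH2 on an sp³ carbon with no adjacent C=O → amine.
–C(=O)–O–C with C on the carbonyl side → ester.
–C(=O)–N– linkage → amide (the N is not an amine).
–OH on an sp³ carbon → alcohol (secondary).
C–O–C with sp³ carbons on both sides and no adjacent C=O → ether.
pendant –OCH3: C–O–C with sp³ C, no adjacent C=O → ether.
–C(=O)– with carbon on both sides → ketone.
C=C double bond → alkene.
Ester appears at: CH3OOC, CH2COOCH2, CH2COOCH2 → 3.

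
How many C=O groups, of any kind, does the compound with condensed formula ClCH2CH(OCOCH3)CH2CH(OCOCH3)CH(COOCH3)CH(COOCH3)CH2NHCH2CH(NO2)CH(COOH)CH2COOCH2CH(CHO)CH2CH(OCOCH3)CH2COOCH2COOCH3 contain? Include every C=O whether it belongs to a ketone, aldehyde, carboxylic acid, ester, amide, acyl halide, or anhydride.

10

CH(OCOCH3): ester, 1 C=O (running total 1).
CH(OCOCH3): ester, 1 C=O (running total 2).
CH(COOCH3): ester, 1 C=O (running total 3).
CH(COOCH3): ester, 1 C=O (running total 4).
CH(COOH): carboxylic acid, 1 C=O (running total 5).
CH2COOCH2: ester, 1 C=O (running total 6).
CH(CHO): aldehyde, 1 C=O (running total 7).
CH(OCOCH3): ester, 1 C=O (running total 8).
CH2COOCH2: ester, 1 C=O (running total 9).
COOCH3: ester, 1 C=O (running total 10).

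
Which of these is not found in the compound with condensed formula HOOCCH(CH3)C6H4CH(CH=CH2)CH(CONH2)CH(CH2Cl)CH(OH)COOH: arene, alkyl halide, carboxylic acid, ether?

carboxylic acid: present (HOOC — –COOH: carbonyl C bonded to –OH and C → carboxylic acid (the –OH is not a separate alcohol)).
arene: present (C6H4 — para-disubstituted benzene ring → arene).
alkyl halide: present (CH(CH2Cl) — pendant –CH2X: halogen on sp³ carbon → alkyl halide).
ether: no segment matches this pattern.

ether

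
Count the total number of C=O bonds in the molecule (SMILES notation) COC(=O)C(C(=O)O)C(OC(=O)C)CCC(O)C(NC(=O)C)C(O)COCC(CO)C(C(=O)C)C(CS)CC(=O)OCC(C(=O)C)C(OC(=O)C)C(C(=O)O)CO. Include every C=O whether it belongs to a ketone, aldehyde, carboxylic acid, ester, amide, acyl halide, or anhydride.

CH3OOC: ester, 1 C=O (running total 1).
CH(COOH): carboxylic acid, 1 C=O (running total 2).
CH(OCOCH3): ester, 1 C=O (running total 3).
CH(NHCOCH3): amide, 1 C=O (running total 4).
CH(COCH3): ketone, 1 C=O (running total 5).
CH2COOCH2: ester, 1 C=O (running total 6).
CH(COCH3): ketone, 1 C=O (running total 7).
CH(OCOCH3): ester, 1 C=O (running total 8).
CH(COOH): carboxylic acid, 1 C=O (running total 9).

9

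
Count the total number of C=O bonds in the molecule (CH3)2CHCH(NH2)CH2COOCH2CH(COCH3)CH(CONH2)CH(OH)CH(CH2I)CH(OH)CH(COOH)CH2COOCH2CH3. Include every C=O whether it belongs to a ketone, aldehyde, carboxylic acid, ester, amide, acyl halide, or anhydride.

CH2COOCH2: ester, 1 C=O (running total 1).
CH(COCH3): ketone, 1 C=O (running total 2).
CH(CONH2): amide, 1 C=O (running total 3).
CH(COOH): carboxylic acid, 1 C=O (running total 4).
COOCH2CH3: ester, 1 C=O (running total 5).

5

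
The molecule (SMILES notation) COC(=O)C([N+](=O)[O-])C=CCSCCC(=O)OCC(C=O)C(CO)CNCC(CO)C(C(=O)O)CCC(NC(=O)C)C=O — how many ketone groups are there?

CH3O–C(=O)–: carbonyl C bonded to C and to –OCH3 → ester (not ketone + ether).
–NO2 on an sp³ carbon → nitro (the N=O is not a carbonyl).
C=C double bond → alkene.
C–S–C linkage → sulfide (thioether).
–C(=O)–O–C with C on the carbonyl side → ester.
pendant –CHO: carbonyl C bonded to C and H → aldehyde.
pendant –CH2OH on an sp³ backbone C → alcohol.
C–N–C with sp³ carbons and no adjacent C=O → amine (secondary).
pendant –CH2OH on an sp³ backbone C → alcohol.
pendant –COOH: carbonyl C bonded to C and –OH → carboxylic acid.
pendant –NHC(=O)CH3: N bonded to a carbonyl → amide (not amine).
terminal –CHO: carbonyl C bonded to H and C → aldehyde.
No segment is a ketone: CH3OOC is ester, not ketone; CH2COOCH2 is ester, not ketone; CH(CHO) is aldehyde, not ketone. → 0.

0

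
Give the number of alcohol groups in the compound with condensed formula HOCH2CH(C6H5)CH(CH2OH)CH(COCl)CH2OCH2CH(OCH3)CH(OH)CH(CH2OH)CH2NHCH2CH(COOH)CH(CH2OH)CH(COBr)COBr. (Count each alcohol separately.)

HO– on an sp³ carbon → alcohol.
pendant –C6H5: benzene ring → arene.
pendant –CH2OH on an sp³ backbone C → alcohol.
pendant –C(=O)X: carbonyl C bonded to C and halogen → acyl halide.
C–O–C with sp³ carbons on both sides and no adjacent C=O → ether.
pendant –OCH3: C–O–C with sp³ C, no adjacent C=O → ether.
–OH on an sp³ carbon → alcohol (secondary).
pendant –CH2OH on an sp³ backbone C → alcohol.
C–N–C with sp³ carbons and no adjacent C=O → amine (secondary).
pendant –COOH: carbonyl C bonded to C and –OH → carboxylic acid.
pendant –CH2OH on an sp³ backbone C → alcohol.
pendant –C(=O)X: carbonyl C bonded to C and halogen → acyl halide.
–C(=O)Br: carbonyl C bonded to C and to a halogen → acyl halide (not alkyl halide).
Alcohol appears at: HOCH2, CH(CH2OH), CH(OH), CH(CH2OH), CH(CH2OH) → 5.

5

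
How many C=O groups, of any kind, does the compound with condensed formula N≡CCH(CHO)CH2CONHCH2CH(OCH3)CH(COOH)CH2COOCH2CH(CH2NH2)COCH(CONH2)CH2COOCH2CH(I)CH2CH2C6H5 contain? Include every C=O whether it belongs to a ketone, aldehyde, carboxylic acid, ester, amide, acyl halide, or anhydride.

7

CH(CHO): aldehyde, 1 C=O (running total 1).
CH2CONHCH2: amide, 1 C=O (running total 2).
CH(COOH): carboxylic acid, 1 C=O (running total 3).
CH2COOCH2: ester, 1 C=O (running total 4).
CO: ketone, 1 C=O (running total 5).
CH(CONH2): amide, 1 C=O (running total 6).
CH2COOCH2: ester, 1 C=O (running total 7).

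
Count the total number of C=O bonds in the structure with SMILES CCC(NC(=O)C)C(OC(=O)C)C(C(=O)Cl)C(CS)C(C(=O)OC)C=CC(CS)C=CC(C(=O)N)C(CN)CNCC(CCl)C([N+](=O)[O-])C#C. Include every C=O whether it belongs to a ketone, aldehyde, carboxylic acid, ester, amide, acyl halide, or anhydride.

5

CH(NHCOCH3): amide, 1 C=O (running total 1).
CH(OCOCH3): ester, 1 C=O (running total 2).
CH(COCl): acyl halide, 1 C=O (running total 3).
CH(COOCH3): ester, 1 C=O (running total 4).
CH(CONH2): amide, 1 C=O (running total 5).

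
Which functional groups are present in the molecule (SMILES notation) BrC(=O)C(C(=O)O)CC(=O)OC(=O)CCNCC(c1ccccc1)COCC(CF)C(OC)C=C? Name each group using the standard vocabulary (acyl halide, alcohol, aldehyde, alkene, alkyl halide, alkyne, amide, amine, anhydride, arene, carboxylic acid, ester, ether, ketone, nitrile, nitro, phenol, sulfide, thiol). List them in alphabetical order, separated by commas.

–C(=O)Br: carbonyl C bonded to C and to a halogen → acyl halide (not alkyl halide).
pendant –COOH: carbonyl C bonded to C and –OH → carboxylic acid.
two acyl groups sharing one oxygen, –C(=O)–O–C(=O)– → anhydride.
C–N–C with sp³ carbons and no adjacent C=O → amine (secondary).
pendant –C6H5: benzene ring → arene.
C–O–C with sp³ carbons on both sides and no adjacent C=O → ether.
pendant –CH2X: halogen on sp³ carbon → alkyl halide.
pendant –OCH3: C–O–C with sp³ C, no adjacent C=O → ether.
C=C double bond → alkene.

acyl halide, alkene, alkyl halide, amine, anhydride, arene, carboxylic acid, ether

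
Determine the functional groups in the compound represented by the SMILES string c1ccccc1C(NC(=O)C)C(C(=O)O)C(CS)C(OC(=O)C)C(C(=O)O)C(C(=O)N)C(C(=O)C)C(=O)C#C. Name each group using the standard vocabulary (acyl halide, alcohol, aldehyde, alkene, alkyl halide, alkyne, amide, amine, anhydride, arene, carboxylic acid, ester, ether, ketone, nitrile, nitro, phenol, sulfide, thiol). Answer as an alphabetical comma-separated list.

alkyne, amide, arene, carboxylic acid, ester, ketone, thiol

Working along the chain:
  C6H5: C6H5– phenyl ring → arene.
  CH(NHCOCH3): pendant –NHC(=O)CH3: N bonded to a carbonyl → amide (not amine).
  CH(COOH): pendant –COOH: carbonyl C bonded to C and –OH → carboxylic acid.
  CH(CH2SH): pendant –CH2SH → thiol.
  CH(OCOCH3): pendant –OC(=O)CH3: an acyloxy group → ester.
  CH(COOH): pendant –COOH: carbonyl C bonded to C and –OH → carboxylic acid.
  CH(CONH2): pendant –CONH2: carbonyl C bonded to C and N → amide.
  CH(COCH3): pendant –COCH3: carbonyl C bonded to two carbons → ketone.
  CO: –C(=O)– with carbon on both sides → ketone.
  C≡CH: C≡C triple bond → alkyne.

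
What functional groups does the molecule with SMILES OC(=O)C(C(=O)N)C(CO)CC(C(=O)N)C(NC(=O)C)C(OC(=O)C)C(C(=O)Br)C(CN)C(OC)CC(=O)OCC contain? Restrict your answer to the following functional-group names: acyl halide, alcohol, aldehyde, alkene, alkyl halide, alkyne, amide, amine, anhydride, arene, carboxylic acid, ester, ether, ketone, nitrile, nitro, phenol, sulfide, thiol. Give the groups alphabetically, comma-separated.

Taking each segment in turn:
  HOOC: –COOH: carbonyl C bonded to –OH and C → carboxylic acid (the –OH is not a separate alcohol).
  CH(CONH2): pendant –CONH2: carbonyl C bonded to C and N → amide.
  CH(CH2OH): pendant –CH2OH on an sp³ backbone C → alcohol.
  CH(CONH2): pendant –CONH2: carbonyl C bonded to C and N → amide.
  CH(NHCOCH3): pendant –NHC(=O)CH3: N bonded to a carbonyl → amide (not amine).
  CH(OCOCH3): pendant –OC(=O)CH3: an acyloxy group → ester.
  CH(COBr): pendant –C(=O)X: carbonyl C bonded to C and halogen → acyl halide.
  CH(CH2NH2): pendant –CH2NH2: N on sp³ C, no adjacent C=O → amine.
  CH(OCH3): pendant –OCH3: C–O–C with sp³ C, no adjacent C=O → ether.
  COOCH2CH3: –C(=O)OCH2CH3: carbonyl C bonded to C and to –OEt → ester.

acyl halide, alcohol, amide, amine, carboxylic acid, ester, ether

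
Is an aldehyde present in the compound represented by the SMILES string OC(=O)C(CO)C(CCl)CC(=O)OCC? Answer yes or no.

no

Taking each segment in turn:
  HOOC: –COOH: carbonyl C bonded to –OH and C → carboxylic acid (the –OH is not a separate alcohol).
  CH(CH2OH): pendant –CH2OH on an sp³ backbone C → alcohol.
  CH(CH2Cl): pendant –CH2X: halogen on sp³ carbon → alkyl halide.
  CH2COOCH2: –C(=O)–O–C with C on the carbonyl side → ester.
In HOOC, the carbonyl carbon bears –OH, not –H, so it is a carboxylic acid.
The groups actually present are: alcohol, alkyl halide, carboxylic acid, ester.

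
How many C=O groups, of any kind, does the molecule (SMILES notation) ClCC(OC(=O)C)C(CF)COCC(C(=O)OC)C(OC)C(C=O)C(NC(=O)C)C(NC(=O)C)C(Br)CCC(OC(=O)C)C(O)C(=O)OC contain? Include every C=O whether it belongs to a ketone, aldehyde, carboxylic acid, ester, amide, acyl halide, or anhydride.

CH(OCOCH3): ester, 1 C=O (running total 1).
CH(COOCH3): ester, 1 C=O (running total 2).
CH(CHO): aldehyde, 1 C=O (running total 3).
CH(NHCOCH3): amide, 1 C=O (running total 4).
CH(NHCOCH3): amide, 1 C=O (running total 5).
CH(OCOCH3): ester, 1 C=O (running total 6).
COOCH3: ester, 1 C=O (running total 7).

7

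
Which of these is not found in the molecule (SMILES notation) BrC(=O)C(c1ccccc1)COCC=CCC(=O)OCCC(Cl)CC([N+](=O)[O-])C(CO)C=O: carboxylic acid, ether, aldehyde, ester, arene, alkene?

carboxylic acid

arene: present (CH(C6H5) — pendant –C6H5: benzene ring → arene).
alkene: present (CH=CH — C=C double bond → alkene).
aldehyde: present (CHO — terminal –CHO: carbonyl C bonded to H and C → aldehyde).
ether: present (CH2OCH2 — C–O–C with sp³ carbons on both sides and no adjacent C=O → ether).
ester: present (CH2COOCH2 — –C(=O)–O–C with C on the carbonyl side → ester).
carboxylic acid: absent. In CH2COOCH2, the acyl oxygen is bonded to carbon (–O–C), not to H, so this is an ester.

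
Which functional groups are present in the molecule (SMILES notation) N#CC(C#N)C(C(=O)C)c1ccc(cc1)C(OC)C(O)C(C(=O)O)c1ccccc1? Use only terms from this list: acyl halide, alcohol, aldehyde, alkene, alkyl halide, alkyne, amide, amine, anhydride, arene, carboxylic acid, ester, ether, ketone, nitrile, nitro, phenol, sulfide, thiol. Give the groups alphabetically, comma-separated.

Working along the chain:
  N≡C: N≡C–: carbon triple-bonded to nitrogen → nitrile.
  CH(CN): pendant –C≡N: nitrile.
  CH(COCH3): pendant –COCH3: carbonyl C bonded to two carbons → ketone.
  C6H4: para-disubstituted benzene ring → arene.
  CH(OCH3): pendant –OCH3: C–O–C with sp³ C, no adjacent C=O → ether.
  CH(OH): –OH on an sp³ carbon → alcohol (secondary).
  CH(COOH): pendant –COOH: carbonyl C bonded to C and –OH → carboxylic acid.
  C6H5: –C6H5 phenyl ring → arene.

alcohol, arene, carboxylic acid, ether, ketone, nitrile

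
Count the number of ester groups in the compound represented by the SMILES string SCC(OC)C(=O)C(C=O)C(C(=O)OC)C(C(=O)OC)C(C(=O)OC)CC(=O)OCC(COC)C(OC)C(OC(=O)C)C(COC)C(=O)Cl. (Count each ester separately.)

5

Taking each segment in turn:
  HSCH2: –SH on an sp³ carbon → thiol.
  CH(OCH3): pendant –OCH3: C–O–C with sp³ C, no adjacent C=O → ether.
  CO: –C(=O)– with carbon on both sides → ketone.
  CH(CHO): pendant –CHO: carbonyl C bonded to C and H → aldehyde.
  CH(COOCH3): pendant –COOCH3: carbonyl C bonded to C and –OCH3 → ester.
  CH(COOCH3): pendant –COOCH3: carbonyl C bonded to C and –OCH3 → ester.
  CH(COOCH3): pendant –COOCH3: carbonyl C bonded to C and –OCH3 → ester.
  CH2COOCH2: –C(=O)–O–C with C on the carbonyl side → ester.
  CH(CH2OCH3): pendant –CH2OCH3: C–O–C linkage → ether.
  CH(OCH3): pendant –OCH3: C–O–C with sp³ C, no adjacent C=O → ether.
  CH(OCOCH3): pendant –OC(=O)CH3: an acyloxy group → ester.
  CH(CH2OCH3): pendant –CH2OCH3: C–O–C linkage → ether.
  COCl: –C(=O)Cl: carbonyl C bonded to C and to a halogen → acyl halide (not alkyl halide).
Ester appears at: CH(COOCH3), CH(COOCH3), CH(COOCH3), CH2COOCH2, CH(OCOCH3) → 5.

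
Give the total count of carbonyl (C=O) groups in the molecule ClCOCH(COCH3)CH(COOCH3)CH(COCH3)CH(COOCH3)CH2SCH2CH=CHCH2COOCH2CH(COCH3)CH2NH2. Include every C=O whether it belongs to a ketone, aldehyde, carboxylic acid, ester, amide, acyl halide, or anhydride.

7

ClCO: acyl halide, 1 C=O (running total 1).
CH(COCH3): ketone, 1 C=O (running total 2).
CH(COOCH3): ester, 1 C=O (running total 3).
CH(COCH3): ketone, 1 C=O (running total 4).
CH(COOCH3): ester, 1 C=O (running total 5).
CH2COOCH2: ester, 1 C=O (running total 6).
CH(COCH3): ketone, 1 C=O (running total 7).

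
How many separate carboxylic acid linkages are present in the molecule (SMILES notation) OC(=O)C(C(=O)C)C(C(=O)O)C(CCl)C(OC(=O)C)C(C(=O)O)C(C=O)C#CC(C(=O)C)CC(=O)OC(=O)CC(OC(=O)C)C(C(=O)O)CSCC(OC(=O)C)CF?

Taking each segment in turn:
  HOOC: –COOH: carbonyl C bonded to –OH and C → carboxylic acid (the –OH is not a separate alcohol).
  CH(COCH3): pendant –COCH3: carbonyl C bonded to two carbons → ketone.
  CH(COOH): pendant –COOH: carbonyl C bonded to C and –OH → carboxylic acid.
  CH(CH2Cl): pendant –CH2X: halogen on sp³ carbon → alkyl halide.
  CH(OCOCH3): pendant –OC(=O)CH3: an acyloxy group → ester.
  CH(COOH): pendant –COOH: carbonyl C bonded to C and –OH → carboxylic acid.
  CH(CHO): pendant –CHO: carbonyl C bonded to C and H → aldehyde.
  C≡C: C≡C triple bond → alkyne.
  CH(COCH3): pendant –COCH3: carbonyl C bonded to two carbons → ketone.
  CH2CO-O-COCH2: two acyl groups sharing one oxygen, –C(=O)–O–C(=O)– → anhydride.
  CH(OCOCH3): pendant –OC(=O)CH3: an acyloxy group → ester.
  CH(COOH): pendant –COOH: carbonyl C bonded to C and –OH → carboxylic acid.
  CH2SCH2: C–S–C linkage → sulfide (thioether).
  CH(OCOCH3): pendant –OC(=O)CH3: an acyloxy group → ester.
  CH2F: halogen on an sp³ carbon → alkyl halide.
Carboxylic acid appears at: HOOC, CH(COOH), CH(COOH), CH(COOH) → 4.

4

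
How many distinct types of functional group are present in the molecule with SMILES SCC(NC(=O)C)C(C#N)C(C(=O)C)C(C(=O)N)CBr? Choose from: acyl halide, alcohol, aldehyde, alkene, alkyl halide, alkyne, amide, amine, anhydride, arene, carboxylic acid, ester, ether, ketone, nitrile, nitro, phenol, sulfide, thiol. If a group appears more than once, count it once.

5

–SH on an sp³ carbon → thiol.
pendant –NHC(=O)CH3: N bonded to a carbonyl → amide (not amine).
pendant –C≡N: nitrile.
pendant –COCH3: carbonyl C bonded to two carbons → ketone.
pendant –CONH2: carbonyl C bonded to C and N → amide.
halogen on an sp³ carbon → alkyl halide.
Distinct types present: alkyl halide, amide, ketone, nitrile, thiol.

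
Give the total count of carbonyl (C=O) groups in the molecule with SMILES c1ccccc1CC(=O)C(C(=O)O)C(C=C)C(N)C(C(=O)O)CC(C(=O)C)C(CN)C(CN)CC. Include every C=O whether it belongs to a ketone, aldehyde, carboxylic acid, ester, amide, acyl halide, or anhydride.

CO: ketone, 1 C=O (running total 1).
CH(COOH): carboxylic acid, 1 C=O (running total 2).
CH(COOH): carboxylic acid, 1 C=O (running total 3).
CH(COCH3): ketone, 1 C=O (running total 4).

4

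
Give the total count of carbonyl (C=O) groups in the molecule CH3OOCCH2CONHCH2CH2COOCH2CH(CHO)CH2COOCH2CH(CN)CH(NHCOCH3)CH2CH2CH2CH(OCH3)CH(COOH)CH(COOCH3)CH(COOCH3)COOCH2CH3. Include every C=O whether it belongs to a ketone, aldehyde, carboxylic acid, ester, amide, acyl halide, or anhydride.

10

CH3OOC: ester, 1 C=O (running total 1).
CH2CONHCH2: amide, 1 C=O (running total 2).
CH2COOCH2: ester, 1 C=O (running total 3).
CH(CHO): aldehyde, 1 C=O (running total 4).
CH2COOCH2: ester, 1 C=O (running total 5).
CH(NHCOCH3): amide, 1 C=O (running total 6).
CH(COOH): carboxylic acid, 1 C=O (running total 7).
CH(COOCH3): ester, 1 C=O (running total 8).
CH(COOCH3): ester, 1 C=O (running total 9).
COOCH2CH3: ester, 1 C=O (running total 10).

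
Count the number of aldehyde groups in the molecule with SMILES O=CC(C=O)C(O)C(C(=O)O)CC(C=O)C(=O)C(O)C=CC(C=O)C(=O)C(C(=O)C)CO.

terminal –CHO: carbonyl C bonded to H and C → aldehyde.
pendant –CHO: carbonyl C bonded to C and H → aldehyde.
–OH on an sp³ carbon → alcohol (secondary).
pendant –COOH: carbonyl C bonded to C and –OH → carboxylic acid.
pendant –CHO: carbonyl C bonded to C and H → aldehyde.
–C(=O)– with carbon on both sides → ketone.
–OH on an sp³ carbon → alcohol (secondary).
C=C double bond → alkene.
pendant –CHO: carbonyl C bonded to C and H → aldehyde.
–C(=O)– with carbon on both sides → ketone.
pendant –COCH3: carbonyl C bonded to two carbons → ketone.
–OH on an sp³ carbon → alcohol.
Aldehyde appears at: OHC, CH(CHO), CH(CHO), CH(CHO) → 4.

4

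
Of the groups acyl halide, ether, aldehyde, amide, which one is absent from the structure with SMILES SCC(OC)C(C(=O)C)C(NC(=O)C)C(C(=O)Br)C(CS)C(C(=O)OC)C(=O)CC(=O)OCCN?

aldehyde

amide: present (CH(NHCOCH3) — pendant –NHC(=O)CH3: N bonded to a carbonyl → amide (not amine)).
ether: present (CH(OCH3) — pendant –OCH3: C–O–C with sp³ C, no adjacent C=O → ether).
acyl halide: present (CH(COBr) — pendant –C(=O)X: carbonyl C bonded to C and halogen → acyl halide).
aldehyde: absent. In each of CH(COCH3) and CO, the carbonyl carbon is bonded to two carbons, so it is a ketone, not an aldehyde.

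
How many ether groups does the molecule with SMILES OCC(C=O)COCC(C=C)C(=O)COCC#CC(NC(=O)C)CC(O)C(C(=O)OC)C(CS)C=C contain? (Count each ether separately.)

Working along the chain:
  HOCH2: HO– on an sp³ carbon → alcohol.
  CH(CHO): pendant –CHO: carbonyl C bonded to C and H → aldehyde.
  CH2OCH2: C–O–C with sp³ carbons on both sides and no adjacent C=O → ether.
  CH(CH=CH2): pendant –CH=CH2: C=C double bond → alkene.
  CO: –C(=O)– with carbon on both sides → ketone.
  CH2OCH2: C–O–C with sp³ carbons on both sides and no adjacent C=O → ether.
  C≡C: C≡C triple bond → alkyne.
  CH(NHCOCH3): pendant –NHC(=O)CH3: N bonded to a carbonyl → amide (not amine).
  CH(OH): –OH on an sp³ carbon → alcohol (secondary).
  CH(COOCH3): pendant –COOCH3: carbonyl C bonded to C and –OCH3 → ester.
  CH(CH2SH): pendant –CH2SH → thiol.
  CH=CH2: C=C double bond → alkene.
Ether appears at: CH2OCH2, CH2OCH2 → 2.

2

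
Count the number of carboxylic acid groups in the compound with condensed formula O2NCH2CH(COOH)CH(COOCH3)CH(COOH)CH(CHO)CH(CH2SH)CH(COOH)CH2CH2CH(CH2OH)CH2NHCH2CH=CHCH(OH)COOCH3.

3

Taking each segment in turn:
  O2NCH2: –NO2 on carbon → nitro group.
  CH(COOH): pendant –COOH: carbonyl C bonded to C and –OH → carboxylic acid.
  CH(COOCH3): pendant –COOCH3: carbonyl C bonded to C and –OCH3 → ester.
  CH(COOH): pendant –COOH: carbonyl C bonded to C and –OH → carboxylic acid.
  CH(CHO): pendant –CHO: carbonyl C bonded to C and H → aldehyde.
  CH(CH2SH): pendant –CH2SH → thiol.
  CH(COOH): pendant –COOH: carbonyl C bonded to C and –OH → carboxylic acid.
  CH(CH2OH): pendant –CH2OH on an sp³ backbone C → alcohol.
  CH2NHCH2: C–N–C with sp³ carbons and no adjacent C=O → amine (secondary).
  CH=CH: C=C double bond → alkene.
  CH(OH): –OH on an sp³ carbon → alcohol (secondary).
  COOCH3: –C(=O)OCH3: carbonyl C bonded to C and to –OCH3 → ester (not ketone + ether).
Carboxylic acid appears at: CH(COOH), CH(COOH), CH(COOH) → 3.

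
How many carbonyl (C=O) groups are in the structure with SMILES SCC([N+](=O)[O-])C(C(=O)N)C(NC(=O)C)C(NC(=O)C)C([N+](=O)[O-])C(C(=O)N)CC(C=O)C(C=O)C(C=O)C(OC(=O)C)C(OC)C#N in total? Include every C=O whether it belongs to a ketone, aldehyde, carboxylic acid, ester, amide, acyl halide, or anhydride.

CH(CONH2): amide, 1 C=O (running total 1).
CH(NHCOCH3): amide, 1 C=O (running total 2).
CH(NHCOCH3): amide, 1 C=O (running total 3).
CH(CONH2): amide, 1 C=O (running total 4).
CH(CHO): aldehyde, 1 C=O (running total 5).
CH(CHO): aldehyde, 1 C=O (running total 6).
CH(CHO): aldehyde, 1 C=O (running total 7).
CH(OCOCH3): ester, 1 C=O (running total 8).

8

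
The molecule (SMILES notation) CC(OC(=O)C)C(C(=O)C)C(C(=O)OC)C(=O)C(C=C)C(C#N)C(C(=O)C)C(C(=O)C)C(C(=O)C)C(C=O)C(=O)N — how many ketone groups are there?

5

Working along the chain:
  CH(OCOCH3): pendant –OC(=O)CH3: an acyloxy group → ester.
  CH(COCH3): pendant –COCH3: carbonyl C bonded to two carbons → ketone.
  CH(COOCH3): pendant –COOCH3: carbonyl C bonded to C and –OCH3 → ester.
  CO: –C(=O)– with carbon on both sides → ketone.
  CH(CH=CH2): pendant –CH=CH2: C=C double bond → alkene.
  CH(CN): pendant –C≡N: nitrile.
  CH(COCH3): pendant –COCH3: carbonyl C bonded to two carbons → ketone.
  CH(COCH3): pendant –COCH3: carbonyl C bonded to two carbons → ketone.
  CH(COCH3): pendant –COCH3: carbonyl C bonded to two carbons → ketone.
  CH(CHO): pendant –CHO: carbonyl C bonded to C and H → aldehyde.
  CONH2: –C(=O)NH2: carbonyl C bonded to C and to N → amide (the N is not a separate amine).
Ketone appears at: CH(COCH3), CO, CH(COCH3), CH(COCH3), CH(COCH3) → 5.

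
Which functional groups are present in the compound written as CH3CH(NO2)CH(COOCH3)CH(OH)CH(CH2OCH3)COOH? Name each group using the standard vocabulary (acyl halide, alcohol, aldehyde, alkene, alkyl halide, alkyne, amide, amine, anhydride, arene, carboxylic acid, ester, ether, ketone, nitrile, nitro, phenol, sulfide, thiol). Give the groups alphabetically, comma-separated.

–NO2 on an sp³ carbon → nitro (the N=O is not a carbonyl).
pendant –COOCH3: carbonyl C bonded to C and –OCH3 → ester.
–OH on an sp³ carbon → alcohol (secondary).
pendant –CH2OCH3: C–O–C linkage → ether.
–COOH: carbonyl C bonded to –OH and C → carboxylic acid (the –OH is not a separate alcohol).

alcohol, carboxylic acid, ester, ether, nitro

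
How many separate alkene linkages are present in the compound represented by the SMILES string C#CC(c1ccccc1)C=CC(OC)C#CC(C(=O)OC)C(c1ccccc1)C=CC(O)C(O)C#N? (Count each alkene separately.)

2

Reading the structure from left to right:
  HC≡C: C≡C triple bond → alkyne.
  CH(C6H5): pendant –C6H5: benzene ring → arene.
  CH=CH: C=C double bond → alkene.
  CH(OCH3): pendant –OCH3: C–O–C with sp³ C, no adjacent C=O → ether.
  C≡C: C≡C triple bond → alkyne.
  CH(COOCH3): pendant –COOCH3: carbonyl C bonded to C and –OCH3 → ester.
  CH(C6H5): pendant –C6H5: benzene ring → arene.
  CH=CH: C=C double bond → alkene.
  CH(OH): –OH on an sp³ carbon → alcohol (secondary).
  CH(OH): –OH on an sp³ carbon → alcohol (secondary).
  CN: –C≡N: carbon triple-bonded to nitrogen → nitrile.
Alkene appears at: CH=CH, CH=CH → 2.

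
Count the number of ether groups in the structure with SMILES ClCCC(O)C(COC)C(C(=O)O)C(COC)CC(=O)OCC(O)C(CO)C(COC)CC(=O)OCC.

3

Working along the chain:
  ClCH2: halogen on an sp³ carbon → alkyl halide.
  CH(OH): –OH on an sp³ carbon → alcohol (secondary).
  CH(CH2OCH3): pendant –CH2OCH3: C–O–C linkage → ether.
  CH(COOH): pendant –COOH: carbonyl C bonded to C and –OH → carboxylic acid.
  CH(CH2OCH3): pendant –CH2OCH3: C–O–C linkage → ether.
  CH2COOCH2: –C(=O)–O–C with C on the carbonyl side → ester.
  CH(OH): –OH on an sp³ carbon → alcohol (secondary).
  CH(CH2OH): pendant –CH2OH on an sp³ backbone C → alcohol.
  CH(CH2OCH3): pendant –CH2OCH3: C–O–C linkage → ether.
  COOCH2CH3: –C(=O)OCH2CH3: carbonyl C bonded to C and to –OEt → ester.
Ether appears at: CH(CH2OCH3), CH(CH2OCH3), CH(CH2OCH3) → 3.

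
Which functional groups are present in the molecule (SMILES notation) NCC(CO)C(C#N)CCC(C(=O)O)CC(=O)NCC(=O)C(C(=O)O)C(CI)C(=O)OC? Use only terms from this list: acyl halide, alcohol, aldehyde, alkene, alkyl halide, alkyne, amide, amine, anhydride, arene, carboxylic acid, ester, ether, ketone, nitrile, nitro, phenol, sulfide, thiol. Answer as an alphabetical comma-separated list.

–NH2 on an sp³ carbon with no adjacent C=O → amine.
pendant –CH2OH on an sp³ backbone C → alcohol.
pendant –C≡N: nitrile.
pendant –COOH: carbonyl C bonded to C and –OH → carboxylic acid.
–C(=O)–N– linkage → amide (the N is not an amine).
–C(=O)– with carbon on both sides → ketone.
pendant –COOH: carbonyl C bonded to C and –OH → carboxylic acid.
pendant –CH2X: halogen on sp³ carbon → alkyl halide.
–C(=O)OCH3: carbonyl C bonded to C and to –OCH3 → ester (not ketone + ether).

alcohol, alkyl halide, amide, amine, carboxylic acid, ester, ketone, nitrile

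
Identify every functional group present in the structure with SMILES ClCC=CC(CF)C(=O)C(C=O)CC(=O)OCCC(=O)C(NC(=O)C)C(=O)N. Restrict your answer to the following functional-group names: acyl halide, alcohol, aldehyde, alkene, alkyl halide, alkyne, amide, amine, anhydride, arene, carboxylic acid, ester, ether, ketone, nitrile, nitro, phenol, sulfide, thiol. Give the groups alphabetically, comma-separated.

Taking each segment in turn:
  ClCH2: halogen on an sp³ carbon → alkyl halide.
  CH=CH: C=C double bond → alkene.
  CH(CH2F): pendant –CH2X: halogen on sp³ carbon → alkyl halide.
  CO: –C(=O)– with carbon on both sides → ketone.
  CH(CHO): pendant –CHO: carbonyl C bonded to C and H → aldehyde.
  CH2COOCH2: –C(=O)–O–C with C on the carbonyl side → ester.
  CO: –C(=O)– with carbon on both sides → ketone.
  CH(NHCOCH3): pendant –NHC(=O)CH3: N bonded to a carbonyl → amide (not amine).
  CONH2: –C(=O)NH2: carbonyl C bonded to C and to N → amide (the N is not a separate amine).

aldehyde, alkene, alkyl halide, amide, ester, ketone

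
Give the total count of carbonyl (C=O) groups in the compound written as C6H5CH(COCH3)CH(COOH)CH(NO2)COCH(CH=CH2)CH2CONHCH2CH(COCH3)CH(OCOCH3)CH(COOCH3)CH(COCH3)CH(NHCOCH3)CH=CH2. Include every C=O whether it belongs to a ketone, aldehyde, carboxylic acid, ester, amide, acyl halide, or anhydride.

CH(COCH3): ketone, 1 C=O (running total 1).
CH(COOH): carboxylic acid, 1 C=O (running total 2).
CO: ketone, 1 C=O (running total 3).
CH2CONHCH2: amide, 1 C=O (running total 4).
CH(COCH3): ketone, 1 C=O (running total 5).
CH(OCOCH3): ester, 1 C=O (running total 6).
CH(COOCH3): ester, 1 C=O (running total 7).
CH(COCH3): ketone, 1 C=O (running total 8).
CH(NHCOCH3): amide, 1 C=O (running total 9).

9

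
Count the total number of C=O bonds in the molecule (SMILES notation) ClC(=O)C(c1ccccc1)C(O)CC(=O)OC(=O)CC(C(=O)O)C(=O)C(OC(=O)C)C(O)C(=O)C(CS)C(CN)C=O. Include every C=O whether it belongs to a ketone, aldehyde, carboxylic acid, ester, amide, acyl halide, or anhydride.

8

ClCO: acyl halide, 1 C=O (running total 1).
CH2CO-O-COCH2: anhydride, 2 C=O (running total 3).
CH(COOH): carboxylic acid, 1 C=O (running total 4).
CO: ketone, 1 C=O (running total 5).
CH(OCOCH3): ester, 1 C=O (running total 6).
CO: ketone, 1 C=O (running total 7).
CHO: aldehyde, 1 C=O (running total 8).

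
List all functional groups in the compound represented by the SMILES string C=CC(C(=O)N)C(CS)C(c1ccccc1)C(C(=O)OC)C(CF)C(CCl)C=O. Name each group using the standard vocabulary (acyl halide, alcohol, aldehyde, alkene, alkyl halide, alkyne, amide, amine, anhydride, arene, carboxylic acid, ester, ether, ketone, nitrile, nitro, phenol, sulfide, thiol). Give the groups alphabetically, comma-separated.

C=C double bond → alkene.
pendant –CONH2: carbonyl C bonded to C and N → amide.
pendant –CH2SH → thiol.
pendant –C6H5: benzene ring → arene.
pendant –COOCH3: carbonyl C bonded to C and –OCH3 → ester.
pendant –CH2X: halogen on sp³ carbon → alkyl halide.
pendant –CH2X: halogen on sp³ carbon → alkyl halide.
terminal –CHO: carbonyl C bonded to H and C → aldehyde.

aldehyde, alkene, alkyl halide, amide, arene, ester, thiol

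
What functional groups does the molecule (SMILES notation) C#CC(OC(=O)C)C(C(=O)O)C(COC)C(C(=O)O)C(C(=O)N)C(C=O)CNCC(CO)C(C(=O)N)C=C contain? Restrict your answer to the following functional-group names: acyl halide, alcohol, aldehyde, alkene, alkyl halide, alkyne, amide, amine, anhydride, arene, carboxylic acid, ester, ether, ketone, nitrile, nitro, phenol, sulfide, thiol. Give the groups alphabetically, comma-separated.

C≡C triple bond → alkyne.
pendant –OC(=O)CH3: an acyloxy group → ester.
pendant –COOH: carbonyl C bonded to C and –OH → carboxylic acid.
pendant –CH2OCH3: C–O–C linkage → ether.
pendant –COOH: carbonyl C bonded to C and –OH → carboxylic acid.
pendant –CONH2: carbonyl C bonded to C and N → amide.
pendant –CHO: carbonyl C bonded to C and H → aldehyde.
C–N–C with sp³ carbons and no adjacent C=O → amine (secondary).
pendant –CH2OH on an sp³ backbone C → alcohol.
pendant –CONH2: carbonyl C bonded to C and N → amide.
C=C double bond → alkene.

alcohol, aldehyde, alkene, alkyne, amide, amine, carboxylic acid, ester, ether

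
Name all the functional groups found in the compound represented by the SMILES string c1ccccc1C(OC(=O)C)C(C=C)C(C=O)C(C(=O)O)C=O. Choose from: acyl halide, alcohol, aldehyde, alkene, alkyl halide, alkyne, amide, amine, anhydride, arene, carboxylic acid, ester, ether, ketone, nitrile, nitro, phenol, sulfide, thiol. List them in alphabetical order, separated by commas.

aldehyde, alkene, arene, carboxylic acid, ester

Taking each segment in turn:
  C6H5: C6H5– phenyl ring → arene.
  CH(OCOCH3): pendant –OC(=O)CH3: an acyloxy group → ester.
  CH(CH=CH2): pendant –CH=CH2: C=C double bond → alkene.
  CH(CHO): pendant –CHO: carbonyl C bonded to C and H → aldehyde.
  CH(COOH): pendant –COOH: carbonyl C bonded to C and –OH → carboxylic acid.
  CHO: terminal –CHO: carbonyl C bonded to H and C → aldehyde.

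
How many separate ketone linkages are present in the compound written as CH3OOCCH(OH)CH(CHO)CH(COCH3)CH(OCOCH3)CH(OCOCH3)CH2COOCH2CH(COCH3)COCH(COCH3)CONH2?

4

CH3O–C(=O)–: carbonyl C bonded to C and to –OCH3 → ester (not ketone + ether).
–OH on an sp³ carbon → alcohol (secondary).
pendant –CHO: carbonyl C bonded to C and H → aldehyde.
pendant –COCH3: carbonyl C bonded to two carbons → ketone.
pendant –OC(=O)CH3: an acyloxy group → ester.
pendant –OC(=O)CH3: an acyloxy group → ester.
–C(=O)–O–C with C on the carbonyl side → ester.
pendant –COCH3: carbonyl C bonded to two carbons → ketone.
–C(=O)– with carbon on both sides → ketone.
pendant –COCH3: carbonyl C bonded to two carbons → ketone.
–C(=O)NH2: carbonyl C bonded to C and to N → amide (the N is not a separate amine).
Ketone appears at: CH(COCH3), CH(COCH3), CO, CH(COCH3) → 4.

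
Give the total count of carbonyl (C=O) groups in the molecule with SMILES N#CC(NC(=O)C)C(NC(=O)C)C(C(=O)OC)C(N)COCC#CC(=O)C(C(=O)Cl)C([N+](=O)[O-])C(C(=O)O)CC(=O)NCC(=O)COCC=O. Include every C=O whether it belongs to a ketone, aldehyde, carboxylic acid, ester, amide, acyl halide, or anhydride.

CH(NHCOCH3): amide, 1 C=O (running total 1).
CH(NHCOCH3): amide, 1 C=O (running total 2).
CH(COOCH3): ester, 1 C=O (running total 3).
CO: ketone, 1 C=O (running total 4).
CH(COCl): acyl halide, 1 C=O (running total 5).
CH(COOH): carboxylic acid, 1 C=O (running total 6).
CH2CONHCH2: amide, 1 C=O (running total 7).
CO: ketone, 1 C=O (running total 8).
CHO: aldehyde, 1 C=O (running total 9).

9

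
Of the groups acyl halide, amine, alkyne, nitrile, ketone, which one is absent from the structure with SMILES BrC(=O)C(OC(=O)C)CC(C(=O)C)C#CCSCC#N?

amine

ketone: present (CH(COCH3) — pendant –COCH3: carbonyl C bonded to two carbons → ketone).
acyl halide: present (BrCO — –C(=O)Br: carbonyl C bonded to C and to a halogen → acyl halide (not alkyl halide)).
nitrile: present (CN — –C≡N: carbon triple-bonded to nitrogen → nitrile).
alkyne: present (C≡C — C≡C triple bond → alkyne).
amine: no segment matches this pattern.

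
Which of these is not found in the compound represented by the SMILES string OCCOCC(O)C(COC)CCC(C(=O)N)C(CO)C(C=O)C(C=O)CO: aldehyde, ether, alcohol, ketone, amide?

ketone

aldehyde: present (CH(CHO) — pendant –CHO: carbonyl C bonded to C and H → aldehyde).
alcohol: present (HOCH2 — HO– on an sp³ carbon → alcohol).
ether: present (CH2OCH2 — C–O–C with sp³ carbons on both sides and no adjacent C=O → ether).
amide: present (CH(CONH2) — pendant –CONH2: carbonyl C bonded to C and N → amide).
ketone: absent. In CH(CONH2), the C=O is bonded to nitrogen, which defines an amide, not a ketone. In CH(CHO), the carbonyl carbon carries an H, so it is an aldehyde, not a ketone.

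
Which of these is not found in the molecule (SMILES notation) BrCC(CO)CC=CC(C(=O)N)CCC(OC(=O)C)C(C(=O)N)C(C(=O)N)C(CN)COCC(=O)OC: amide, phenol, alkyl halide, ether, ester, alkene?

phenol

alkyl halide: present (BrCH2 — halogen on an sp³ carbon → alkyl halide).
ester: present (CH(OCOCH3) — pendant –OC(=O)CH3: an acyloxy group → ester).
ether: present (CH2OCH2 — C–O–C with sp³ carbons on both sides and no adjacent C=O → ether).
alkene: present (CH=CH — C=C double bond → alkene).
amide: present (CH(CONH2) — pendant –CONH2: carbonyl C bonded to C and N → amide).
phenol: absent. In CH(CH2OH), the –OH is on an sp³ carbon, not on an aromatic ring, so it is an alcohol.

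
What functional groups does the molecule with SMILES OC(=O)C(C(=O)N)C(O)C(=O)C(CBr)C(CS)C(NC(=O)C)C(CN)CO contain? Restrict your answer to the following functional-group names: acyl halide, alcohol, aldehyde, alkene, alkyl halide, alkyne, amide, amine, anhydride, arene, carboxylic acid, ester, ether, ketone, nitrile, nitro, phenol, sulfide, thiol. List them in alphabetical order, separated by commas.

alcohol, alkyl halide, amide, amine, carboxylic acid, ketone, thiol

–COOH: carbonyl C bonded to –OH and C → carboxylic acid (the –OH is not a separate alcohol).
pendant –CONH2: carbonyl C bonded to C and N → amide.
–OH on an sp³ carbon → alcohol (secondary).
–C(=O)– with carbon on both sides → ketone.
pendant –CH2X: halogen on sp³ carbon → alkyl halide.
pendant –CH2SH → thiol.
pendant –NHC(=O)CH3: N bonded to a carbonyl → amide (not amine).
pendant –CH2NH2: N on sp³ C, no adjacent C=O → amine.
–OH on an sp³ carbon → alcohol.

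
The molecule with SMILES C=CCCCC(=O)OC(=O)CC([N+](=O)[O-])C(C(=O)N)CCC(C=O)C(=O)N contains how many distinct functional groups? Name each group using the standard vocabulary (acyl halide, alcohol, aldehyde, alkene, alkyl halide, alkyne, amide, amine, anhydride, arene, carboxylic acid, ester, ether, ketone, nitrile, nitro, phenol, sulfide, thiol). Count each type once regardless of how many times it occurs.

5

C=C double bond → alkene.
two acyl groups sharing one oxygen, –C(=O)–O–C(=O)– → anhydride.
–NO2 on an sp³ carbon → nitro (the N=O is not a carbonyl).
pendant –CONH2: carbonyl C bonded to C and N → amide.
pendant –CHO: carbonyl C bonded to C and H → aldehyde.
–C(=O)NH2: carbonyl C bonded to C and to N → amide (the N is not a separate amine).
Distinct types present: aldehyde, alkene, amide, anhydride, nitro.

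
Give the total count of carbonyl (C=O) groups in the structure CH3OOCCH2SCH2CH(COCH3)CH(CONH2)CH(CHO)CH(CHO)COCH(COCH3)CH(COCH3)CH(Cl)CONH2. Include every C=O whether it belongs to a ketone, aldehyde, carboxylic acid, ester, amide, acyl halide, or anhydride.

9

CH3OOC: ester, 1 C=O (running total 1).
CH(COCH3): ketone, 1 C=O (running total 2).
CH(CONH2): amide, 1 C=O (running total 3).
CH(CHO): aldehyde, 1 C=O (running total 4).
CH(CHO): aldehyde, 1 C=O (running total 5).
CO: ketone, 1 C=O (running total 6).
CH(COCH3): ketone, 1 C=O (running total 7).
CH(COCH3): ketone, 1 C=O (running total 8).
CONH2: amide, 1 C=O (running total 9).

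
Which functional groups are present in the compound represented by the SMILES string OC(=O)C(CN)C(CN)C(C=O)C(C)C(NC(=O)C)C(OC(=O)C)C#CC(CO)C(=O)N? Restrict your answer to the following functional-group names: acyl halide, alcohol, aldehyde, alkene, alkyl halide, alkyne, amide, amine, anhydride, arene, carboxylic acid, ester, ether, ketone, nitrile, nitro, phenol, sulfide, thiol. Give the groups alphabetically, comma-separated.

Working along the chain:
  HOOC: –COOH: carbonyl C bonded to –OH and C → carboxylic acid (the –OH is not a separate alcohol).
  CH(CH2NH2): pendant –CH2NH2: N on sp³ C, no adjacent C=O → amine.
  CH(CH2NH2): pendant –CH2NH2: N on sp³ C, no adjacent C=O → amine.
  CH(CHO): pendant –CHO: carbonyl C bonded to C and H → aldehyde.
  CH(NHCOCH3): pendant –NHC(=O)CH3: N bonded to a carbonyl → amide (not amine).
  CH(OCOCH3): pendant –OC(=O)CH3: an acyloxy group → ester.
  C≡C: C≡C triple bond → alkyne.
  CH(CH2OH): pendant –CH2OH on an sp³ backbone C → alcohol.
  CONH2: –C(=O)NH2: carbonyl C bonded to C and to N → amide (the N is not a separate amine).

alcohol, aldehyde, alkyne, amide, amine, carboxylic acid, ester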